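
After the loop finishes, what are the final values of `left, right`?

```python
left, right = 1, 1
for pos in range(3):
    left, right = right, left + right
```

Let's trace through this code step by step.

Initialize: left = 1
Initialize: right = 1
Entering loop: for pos in range(3):
After iteration 1: pos = 0, left = 1, right = 2
After iteration 2: pos = 1, left = 2, right = 3
After iteration 3: pos = 2, left = 3, right = 5
Loop ends.

Final answer: 3, 5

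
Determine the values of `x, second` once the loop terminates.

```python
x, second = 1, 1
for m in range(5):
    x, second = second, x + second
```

Let's trace through this code step by step.

Initialize: x = 1
Initialize: second = 1
Entering loop: for m in range(5):
After iteration 1: m = 0, x = 1, second = 2
After iteration 2: m = 1, x = 2, second = 3
After iteration 3: m = 2, x = 3, second = 5
After iteration 4: m = 3, x = 5, second = 8
After iteration 5: m = 4, x = 8, second = 13
Loop ends.

Final answer: 8, 13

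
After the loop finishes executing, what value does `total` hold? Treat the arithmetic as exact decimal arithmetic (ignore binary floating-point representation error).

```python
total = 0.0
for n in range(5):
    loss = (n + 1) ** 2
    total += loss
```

Let's trace through this code step by step.

Initialize: total = 0.0
Entering loop: for n in range(5):
After iteration 1: n = 0, total = 1.0, loss = 1
After iteration 2: n = 1, total = 5.0, loss = 4
After iteration 3: n = 2, total = 14.0, loss = 9
After iteration 4: n = 3, total = 30.0, loss = 16
After iteration 5: n = 4, total = 55.0, loss = 25
Loop ends.

Final answer: 55.0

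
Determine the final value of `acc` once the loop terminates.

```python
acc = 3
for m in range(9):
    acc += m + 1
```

Let's trace through this code step by step.

Initialize: acc = 3
Entering loop: for m in range(9):
After iteration 1: m = 0, acc = 4
After iteration 2: m = 1, acc = 6
After iteration 3: m = 2, acc = 9
After iteration 4: m = 3, acc = 13
After iteration 5: m = 4, acc = 18
After iteration 6: m = 5, acc = 24
After iteration 7: m = 6, acc = 31
After iteration 8: m = 7, acc = 39
After iteration 9: m = 8, acc = 48
Loop ends.

Final answer: 48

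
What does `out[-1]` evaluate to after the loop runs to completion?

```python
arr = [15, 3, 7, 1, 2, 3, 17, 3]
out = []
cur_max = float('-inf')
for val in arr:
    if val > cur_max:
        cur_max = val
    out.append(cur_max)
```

Let's trace through this code step by step.

Initialize: arr = [15, 3, 7, 1, 2, 3, 17, 3]
Initialize: out = []
Initialize: cur_max = -inf
Entering loop: for val in arr:
After iteration 1: val = 15, out = [15], cur_max = 15
After iteration 2: val = 3, out = [15, 15], cur_max = 15
After iteration 3: val = 7, out = [15, 15, 15], cur_max = 15
After iteration 4: val = 1, out = [15, 15, 15, 15], cur_max = 15
After iteration 5: val = 2, out = [15, 15, 15, 15, 15], cur_max = 15
After iteration 6: val = 3, out = [15, 15, 15, 15, 15, 15], cur_max = 15
After iteration 7: val = 17, out = [15, 15, 15, 15, 15, 15, 17], cur_max = 17
After iteration 8: val = 3, out = [15, 15, 15, 15, 15, 15, 17, 17], cur_max = 17
Loop ends.
out[-1] = 17

Final answer: 17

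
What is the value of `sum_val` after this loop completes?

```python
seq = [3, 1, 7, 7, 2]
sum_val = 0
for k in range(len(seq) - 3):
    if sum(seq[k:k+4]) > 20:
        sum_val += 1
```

Let's trace through this code step by step.

Initialize: seq = [3, 1, 7, 7, 2]
Initialize: sum_val = 0
Entering loop: for k in range(len(seq) - 3):
After iteration 1: k = 0, sum_val = 0
After iteration 2: k = 1, sum_val = 0
Loop ends.

Final answer: 0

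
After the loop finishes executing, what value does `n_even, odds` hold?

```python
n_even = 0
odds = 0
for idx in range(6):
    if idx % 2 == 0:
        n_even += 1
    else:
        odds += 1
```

Let's trace through this code step by step.

Initialize: n_even = 0
Initialize: odds = 0
Entering loop: for idx in range(6):
After iteration 1: idx = 0, n_even = 1, odds = 0
After iteration 2: idx = 1, n_even = 1, odds = 1
After iteration 3: idx = 2, n_even = 2, odds = 1
After iteration 4: idx = 3, n_even = 2, odds = 2
After iteration 5: idx = 4, n_even = 3, odds = 2
After iteration 6: idx = 5, n_even = 3, odds = 3
Loop ends.

Final answer: 3, 3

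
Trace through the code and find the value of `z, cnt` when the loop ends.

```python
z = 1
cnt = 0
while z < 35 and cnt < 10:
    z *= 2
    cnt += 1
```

Let's trace through this code step by step.

Initialize: z = 1
Initialize: cnt = 0
Entering loop: while z < 35 and cnt < 10:
After iteration 1: z = 2, cnt = 1
After iteration 2: z = 4, cnt = 2
After iteration 3: z = 8, cnt = 3
After iteration 4: z = 16, cnt = 4
After iteration 5: z = 32, cnt = 5
After iteration 6: z = 64, cnt = 6
Loop ends.

Final answer: 64, 6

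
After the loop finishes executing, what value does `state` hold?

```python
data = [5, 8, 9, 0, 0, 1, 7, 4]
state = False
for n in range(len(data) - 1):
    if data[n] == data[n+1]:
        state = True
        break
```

Let's trace through this code step by step.

Initialize: data = [5, 8, 9, 0, 0, 1, 7, 4]
Initialize: state = False
Entering loop: for n in range(len(data) - 1):
After iteration 1: n = 0, state = False
After iteration 2: n = 1, state = False
After iteration 3: n = 2, state = False
After iteration 4: n = 3, state = True
Loop ends.

Final answer: True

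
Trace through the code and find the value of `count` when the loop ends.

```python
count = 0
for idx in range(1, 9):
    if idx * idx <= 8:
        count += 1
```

Let's trace through this code step by step.

Initialize: count = 0
Entering loop: for idx in range(1, 9):
After iteration 1: idx = 1, count = 1
After iteration 2: idx = 2, count = 2
After iteration 3: idx = 3, count = 2
After iteration 4: idx = 4, count = 2
After iteration 5: idx = 5, count = 2
After iteration 6: idx = 6, count = 2
After iteration 7: idx = 7, count = 2
After iteration 8: idx = 8, count = 2
Loop ends.

Final answer: 2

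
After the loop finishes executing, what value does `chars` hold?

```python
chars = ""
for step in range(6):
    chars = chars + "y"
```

Let's trace through this code step by step.

Initialize: chars = ''
Entering loop: for step in range(6):
After iteration 1: step = 0, chars = 'y'
After iteration 2: step = 1, chars = 'yy'
After iteration 3: step = 2, chars = 'yyy'
After iteration 4: step = 3, chars = 'yyyy'
After iteration 5: step = 4, chars = 'yyyyy'
After iteration 6: step = 5, chars = 'yyyyyy'
Loop ends.

Final answer: 'yyyyyy'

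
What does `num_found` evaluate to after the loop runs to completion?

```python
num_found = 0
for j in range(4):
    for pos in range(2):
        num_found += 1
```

Let's trace through this code step by step.

Initialize: num_found = 0
Entering loop: for j in range(4):
After iteration 1: j = 0, num_found = 2
After iteration 2: j = 1, num_found = 4
After iteration 3: j = 2, num_found = 6
After iteration 4: j = 3, num_found = 8
Loop ends.

Final answer: 8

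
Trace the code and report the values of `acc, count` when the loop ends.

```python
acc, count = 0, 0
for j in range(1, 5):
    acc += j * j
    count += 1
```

Let's trace through this code step by step.

Initialize: acc = 0
Initialize: count = 0
Entering loop: for j in range(1, 5):
After iteration 1: j = 1, acc = 1, count = 1
After iteration 2: j = 2, acc = 5, count = 2
After iteration 3: j = 3, acc = 14, count = 3
After iteration 4: j = 4, acc = 30, count = 4
Loop ends.

Final answer: 30, 4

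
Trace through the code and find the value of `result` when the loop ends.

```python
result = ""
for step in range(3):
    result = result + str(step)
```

Let's trace through this code step by step.

Initialize: result = ''
Entering loop: for step in range(3):
After iteration 1: step = 0, result = '0'
After iteration 2: step = 1, result = '01'
After iteration 3: step = 2, result = '012'
Loop ends.

Final answer: '012'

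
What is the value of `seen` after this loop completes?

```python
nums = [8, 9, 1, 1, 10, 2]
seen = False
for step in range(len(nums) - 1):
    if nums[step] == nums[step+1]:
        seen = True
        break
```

Let's trace through this code step by step.

Initialize: nums = [8, 9, 1, 1, 10, 2]
Initialize: seen = False
Entering loop: for step in range(len(nums) - 1):
After iteration 1: step = 0, seen = False
After iteration 2: step = 1, seen = False
After iteration 3: step = 2, seen = True
Loop ends.

Final answer: True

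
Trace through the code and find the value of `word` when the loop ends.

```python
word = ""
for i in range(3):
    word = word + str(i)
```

Let's trace through this code step by step.

Initialize: word = ''
Entering loop: for i in range(3):
After iteration 1: i = 0, word = '0'
After iteration 2: i = 1, word = '01'
After iteration 3: i = 2, word = '012'
Loop ends.

Final answer: '012'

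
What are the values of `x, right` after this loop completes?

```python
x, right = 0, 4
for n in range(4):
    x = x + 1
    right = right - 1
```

Let's trace through this code step by step.

Initialize: x = 0
Initialize: right = 4
Entering loop: for n in range(4):
After iteration 1: n = 0, x = 1, right = 3
After iteration 2: n = 1, x = 2, right = 2
After iteration 3: n = 2, x = 3, right = 1
After iteration 4: n = 3, x = 4, right = 0
Loop ends.

Final answer: 4, 0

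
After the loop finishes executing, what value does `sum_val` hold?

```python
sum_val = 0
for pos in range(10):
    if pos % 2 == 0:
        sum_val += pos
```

Let's trace through this code step by step.

Initialize: sum_val = 0
Entering loop: for pos in range(10):
After iteration 1: pos = 0, sum_val = 0
After iteration 2: pos = 1, sum_val = 0
After iteration 3: pos = 2, sum_val = 2
After iteration 4: pos = 3, sum_val = 2
After iteration 5: pos = 4, sum_val = 6
After iteration 6: pos = 5, sum_val = 6
After iteration 7: pos = 6, sum_val = 12
After iteration 8: pos = 7, sum_val = 12
After iteration 9: pos = 8, sum_val = 20
After iteration 10: pos = 9, sum_val = 20
Loop ends.

Final answer: 20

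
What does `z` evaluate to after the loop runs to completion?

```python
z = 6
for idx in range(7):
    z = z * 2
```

Let's trace through this code step by step.

Initialize: z = 6
Entering loop: for idx in range(7):
After iteration 1: idx = 0, z = 12
After iteration 2: idx = 1, z = 24
After iteration 3: idx = 2, z = 48
After iteration 4: idx = 3, z = 96
After iteration 5: idx = 4, z = 192
After iteration 6: idx = 5, z = 384
After iteration 7: idx = 6, z = 768
Loop ends.

Final answer: 768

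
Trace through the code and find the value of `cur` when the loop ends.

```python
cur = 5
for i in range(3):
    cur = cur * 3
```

Let's trace through this code step by step.

Initialize: cur = 5
Entering loop: for i in range(3):
After iteration 1: i = 0, cur = 15
After iteration 2: i = 1, cur = 45
After iteration 3: i = 2, cur = 135
Loop ends.

Final answer: 135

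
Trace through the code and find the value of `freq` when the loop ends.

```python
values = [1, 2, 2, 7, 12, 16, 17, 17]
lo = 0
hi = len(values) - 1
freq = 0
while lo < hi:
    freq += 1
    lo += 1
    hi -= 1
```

Let's trace through this code step by step.

Initialize: values = [1, 2, 2, 7, 12, 16, 17, 17]
Initialize: lo = 0
Initialize: hi = 7
Initialize: freq = 0
Entering loop: while lo < hi:
After iteration 1: lo = 1, hi = 6, freq = 1
After iteration 2: lo = 2, hi = 5, freq = 2
After iteration 3: lo = 3, hi = 4, freq = 3
After iteration 4: lo = 4, hi = 3, freq = 4
Loop ends.

Final answer: 4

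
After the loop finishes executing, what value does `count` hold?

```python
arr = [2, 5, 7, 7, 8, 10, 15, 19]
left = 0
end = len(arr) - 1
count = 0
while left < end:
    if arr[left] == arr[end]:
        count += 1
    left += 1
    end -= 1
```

Let's trace through this code step by step.

Initialize: arr = [2, 5, 7, 7, 8, 10, 15, 19]
Initialize: left = 0
Initialize: end = 7
Initialize: count = 0
Entering loop: while left < end:
After iteration 1: left = 1, end = 6, count = 0
After iteration 2: left = 2, end = 5, count = 0
After iteration 3: left = 3, end = 4, count = 0
After iteration 4: left = 4, end = 3, count = 0
Loop ends.

Final answer: 0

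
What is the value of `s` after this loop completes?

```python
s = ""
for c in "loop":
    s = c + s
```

Let's trace through this code step by step.

Initialize: s = ''
Entering loop: for c in "loop":
After iteration 1: c = 'l', s = 'l'
After iteration 2: c = 'o', s = 'ol'
After iteration 3: c = 'o', s = 'ool'
After iteration 4: c = 'p', s = 'pool'
Loop ends.

Final answer: 'pool'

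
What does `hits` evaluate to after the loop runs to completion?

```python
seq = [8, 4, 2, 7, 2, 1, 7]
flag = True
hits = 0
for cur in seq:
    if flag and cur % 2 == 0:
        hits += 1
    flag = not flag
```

Let's trace through this code step by step.

Initialize: seq = [8, 4, 2, 7, 2, 1, 7]
Initialize: flag = True
Initialize: hits = 0
Entering loop: for cur in seq:
After iteration 1: cur = 8, flag = False, hits = 1
After iteration 2: cur = 4, flag = True, hits = 1
After iteration 3: cur = 2, flag = False, hits = 2
After iteration 4: cur = 7, flag = True, hits = 2
After iteration 5: cur = 2, flag = False, hits = 3
After iteration 6: cur = 1, flag = True, hits = 3
After iteration 7: cur = 7, flag = False, hits = 3
Loop ends.

Final answer: 3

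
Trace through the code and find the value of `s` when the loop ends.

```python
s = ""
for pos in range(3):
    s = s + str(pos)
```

Let's trace through this code step by step.

Initialize: s = ''
Entering loop: for pos in range(3):
After iteration 1: pos = 0, s = '0'
After iteration 2: pos = 1, s = '01'
After iteration 3: pos = 2, s = '012'
Loop ends.

Final answer: '012'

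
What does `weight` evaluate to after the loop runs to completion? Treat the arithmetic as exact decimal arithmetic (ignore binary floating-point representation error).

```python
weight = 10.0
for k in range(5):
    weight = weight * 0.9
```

Let's trace through this code step by step.

Initialize: weight = 10.0
Entering loop: for k in range(5):
After iteration 1: k = 0, weight = 9.0
After iteration 2: k = 1, weight = 8.1
After iteration 3: k = 2, weight = 7.29
After iteration 4: k = 3, weight = 6.561
After iteration 5: k = 4, weight = 5.9049
Loop ends.

Final answer: 5.9049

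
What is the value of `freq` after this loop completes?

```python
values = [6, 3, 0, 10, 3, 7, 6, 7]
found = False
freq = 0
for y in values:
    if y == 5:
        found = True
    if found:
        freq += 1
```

Let's trace through this code step by step.

Initialize: values = [6, 3, 0, 10, 3, 7, 6, 7]
Initialize: found = False
Initialize: freq = 0
Entering loop: for y in values:
After iteration 1: y = 6, freq = 0
After iteration 2: y = 3, freq = 0
After iteration 3: y = 0, freq = 0
After iteration 4: y = 10, freq = 0
After iteration 5: y = 3, freq = 0
After iteration 6: y = 7, freq = 0
After iteration 7: y = 6, freq = 0
After iteration 8: y = 7, freq = 0
Loop ends.

Final answer: 0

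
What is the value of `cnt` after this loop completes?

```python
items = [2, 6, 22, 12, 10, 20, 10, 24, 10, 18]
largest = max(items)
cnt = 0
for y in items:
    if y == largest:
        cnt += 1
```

Let's trace through this code step by step.

Initialize: items = [2, 6, 22, 12, 10, 20, 10, 24, 10, 18]
Initialize: largest = 24
Initialize: cnt = 0
Entering loop: for y in items:
After iteration 1: y = 2, cnt = 0
After iteration 2: y = 6, cnt = 0
After iteration 3: y = 22, cnt = 0
After iteration 4: y = 12, cnt = 0
After iteration 5: y = 10, cnt = 0
After iteration 6: y = 20, cnt = 0
After iteration 7: y = 10, cnt = 0
After iteration 8: y = 24, cnt = 1
After iteration 9: y = 10, cnt = 1
After iteration 10: y = 18, cnt = 1
Loop ends.

Final answer: 1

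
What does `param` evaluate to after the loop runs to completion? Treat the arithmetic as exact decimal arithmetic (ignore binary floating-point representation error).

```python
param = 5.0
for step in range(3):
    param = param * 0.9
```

Let's trace through this code step by step.

Initialize: param = 5.0
Entering loop: for step in range(3):
After iteration 1: step = 0, param = 4.5
After iteration 2: step = 1, param = 4.05
After iteration 3: step = 2, param = 3.645
Loop ends.

Final answer: 3.645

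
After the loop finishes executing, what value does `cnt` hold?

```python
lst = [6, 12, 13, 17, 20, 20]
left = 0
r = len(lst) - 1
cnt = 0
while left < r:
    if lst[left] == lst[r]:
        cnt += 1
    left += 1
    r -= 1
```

Let's trace through this code step by step.

Initialize: lst = [6, 12, 13, 17, 20, 20]
Initialize: left = 0
Initialize: r = 5
Initialize: cnt = 0
Entering loop: while left < r:
After iteration 1: left = 1, r = 4, cnt = 0
After iteration 2: left = 2, r = 3, cnt = 0
After iteration 3: left = 3, r = 2, cnt = 0
Loop ends.

Final answer: 0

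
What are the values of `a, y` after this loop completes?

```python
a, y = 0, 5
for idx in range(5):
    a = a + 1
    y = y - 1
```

Let's trace through this code step by step.

Initialize: a = 0
Initialize: y = 5
Entering loop: for idx in range(5):
After iteration 1: idx = 0, a = 1, y = 4
After iteration 2: idx = 1, a = 2, y = 3
After iteration 3: idx = 2, a = 3, y = 2
After iteration 4: idx = 3, a = 4, y = 1
After iteration 5: idx = 4, a = 5, y = 0
Loop ends.

Final answer: 5, 0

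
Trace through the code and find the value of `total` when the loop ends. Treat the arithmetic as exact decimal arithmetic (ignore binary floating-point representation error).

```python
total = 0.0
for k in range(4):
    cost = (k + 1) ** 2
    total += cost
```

Let's trace through this code step by step.

Initialize: total = 0.0
Entering loop: for k in range(4):
After iteration 1: k = 0, total = 1.0, cost = 1
After iteration 2: k = 1, total = 5.0, cost = 4
After iteration 3: k = 2, total = 14.0, cost = 9
After iteration 4: k = 3, total = 30.0, cost = 16
Loop ends.

Final answer: 30.0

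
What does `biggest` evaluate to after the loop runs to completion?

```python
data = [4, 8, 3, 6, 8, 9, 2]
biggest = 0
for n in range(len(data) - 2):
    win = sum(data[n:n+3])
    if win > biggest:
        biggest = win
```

Let's trace through this code step by step.

Initialize: data = [4, 8, 3, 6, 8, 9, 2]
Initialize: biggest = 0
Entering loop: for n in range(len(data) - 2):
After iteration 1: n = 0, biggest = 15, win = 15
After iteration 2: n = 1, biggest = 17, win = 17
After iteration 3: n = 2, biggest = 17, win = 17
After iteration 4: n = 3, biggest = 23, win = 23
After iteration 5: n = 4, biggest = 23, win = 19
Loop ends.

Final answer: 23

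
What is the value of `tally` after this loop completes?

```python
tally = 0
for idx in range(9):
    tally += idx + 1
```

Let's trace through this code step by step.

Initialize: tally = 0
Entering loop: for idx in range(9):
After iteration 1: idx = 0, tally = 1
After iteration 2: idx = 1, tally = 3
After iteration 3: idx = 2, tally = 6
After iteration 4: idx = 3, tally = 10
After iteration 5: idx = 4, tally = 15
After iteration 6: idx = 5, tally = 21
After iteration 7: idx = 6, tally = 28
After iteration 8: idx = 7, tally = 36
After iteration 9: idx = 8, tally = 45
Loop ends.

Final answer: 45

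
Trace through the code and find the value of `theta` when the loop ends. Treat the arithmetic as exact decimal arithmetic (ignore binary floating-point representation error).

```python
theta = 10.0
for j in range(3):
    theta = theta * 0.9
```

Let's trace through this code step by step.

Initialize: theta = 10.0
Entering loop: for j in range(3):
After iteration 1: j = 0, theta = 9.0
After iteration 2: j = 1, theta = 8.1
After iteration 3: j = 2, theta = 7.29
Loop ends.

Final answer: 7.29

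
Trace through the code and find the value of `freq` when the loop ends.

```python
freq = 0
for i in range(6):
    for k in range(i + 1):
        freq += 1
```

Let's trace through this code step by step.

Initialize: freq = 0
Entering loop: for i in range(6):
After iteration 1: i = 0, freq = 1, k = 0
After iteration 2: i = 1, freq = 3, k = 1
After iteration 3: i = 2, freq = 6, k = 2
After iteration 4: i = 3, freq = 10, k = 3
After iteration 5: i = 4, freq = 15, k = 4
After iteration 6: i = 5, freq = 21, k = 5
Loop ends.

Final answer: 21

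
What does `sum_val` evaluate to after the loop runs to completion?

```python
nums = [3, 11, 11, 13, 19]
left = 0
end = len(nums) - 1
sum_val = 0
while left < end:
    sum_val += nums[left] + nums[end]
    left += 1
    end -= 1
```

Let's trace through this code step by step.

Initialize: nums = [3, 11, 11, 13, 19]
Initialize: left = 0
Initialize: end = 4
Initialize: sum_val = 0
Entering loop: while left < end:
After iteration 1: left = 1, end = 3, sum_val = 22
After iteration 2: left = 2, end = 2, sum_val = 46
Loop ends.

Final answer: 46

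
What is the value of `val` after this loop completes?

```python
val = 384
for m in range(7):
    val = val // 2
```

Let's trace through this code step by step.

Initialize: val = 384
Entering loop: for m in range(7):
After iteration 1: m = 0, val = 192
After iteration 2: m = 1, val = 96
After iteration 3: m = 2, val = 48
After iteration 4: m = 3, val = 24
After iteration 5: m = 4, val = 12
After iteration 6: m = 5, val = 6
After iteration 7: m = 6, val = 3
Loop ends.

Final answer: 3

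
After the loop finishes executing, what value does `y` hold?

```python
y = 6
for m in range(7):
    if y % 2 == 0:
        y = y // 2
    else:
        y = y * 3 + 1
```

Let's trace through this code step by step.

Initialize: y = 6
Entering loop: for m in range(7):
After iteration 1: m = 0, y = 3
After iteration 2: m = 1, y = 10
After iteration 3: m = 2, y = 5
After iteration 4: m = 3, y = 16
After iteration 5: m = 4, y = 8
After iteration 6: m = 5, y = 4
After iteration 7: m = 6, y = 2
Loop ends.

Final answer: 2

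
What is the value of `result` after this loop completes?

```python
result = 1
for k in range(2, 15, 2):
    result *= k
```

Let's trace through this code step by step.

Initialize: result = 1
Entering loop: for k in range(2, 15, 2):
After iteration 1: k = 2, result = 2
After iteration 2: k = 4, result = 8
After iteration 3: k = 6, result = 48
After iteration 4: k = 8, result = 384
After iteration 5: k = 10, result = 3840
After iteration 6: k = 12, result = 46080
After iteration 7: k = 14, result = 645120
Loop ends.

Final answer: 645120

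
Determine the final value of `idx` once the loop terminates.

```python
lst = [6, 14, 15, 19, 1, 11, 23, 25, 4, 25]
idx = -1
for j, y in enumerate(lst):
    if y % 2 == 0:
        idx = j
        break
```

Let's trace through this code step by step.

Initialize: lst = [6, 14, 15, 19, 1, 11, 23, 25, 4, 25]
Initialize: idx = -1
Entering loop: for j, y in enumerate(lst):
After iteration 1: j = 0, y = 6, idx = 0
Loop ends.

Final answer: 0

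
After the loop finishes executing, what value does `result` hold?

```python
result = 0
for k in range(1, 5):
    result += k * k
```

Let's trace through this code step by step.

Initialize: result = 0
Entering loop: for k in range(1, 5):
After iteration 1: k = 1, result = 1
After iteration 2: k = 2, result = 5
After iteration 3: k = 3, result = 14
After iteration 4: k = 4, result = 30
Loop ends.

Final answer: 30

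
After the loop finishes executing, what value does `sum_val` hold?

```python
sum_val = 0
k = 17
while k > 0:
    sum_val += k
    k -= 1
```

Let's trace through this code step by step.

Initialize: sum_val = 0
Initialize: k = 17
Entering loop: while k > 0:
After iteration 1: sum_val = 17, k = 16
After iteration 2: sum_val = 33, k = 15
After iteration 3: sum_val = 48, k = 14
After iteration 4: sum_val = 62, k = 13
After iteration 5: sum_val = 75, k = 12
After iteration 6: sum_val = 87, k = 11
After iteration 7: sum_val = 98, k = 10
After iteration 8: sum_val = 108, k = 9
After iteration 9: sum_val = 117, k = 8
After iteration 10: sum_val = 125, k = 7
After iteration 11: sum_val = 132, k = 6
After iteration 12: sum_val = 138, k = 5
After iteration 13: sum_val = 143, k = 4
After iteration 14: sum_val = 147, k = 3
After iteration 15: sum_val = 150, k = 2
After iteration 16: sum_val = 152, k = 1
After iteration 17: sum_val = 153, k = 0
Loop ends.

Final answer: 153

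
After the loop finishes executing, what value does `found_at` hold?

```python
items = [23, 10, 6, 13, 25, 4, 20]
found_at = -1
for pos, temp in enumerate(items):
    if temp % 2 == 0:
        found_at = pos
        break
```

Let's trace through this code step by step.

Initialize: items = [23, 10, 6, 13, 25, 4, 20]
Initialize: found_at = -1
Entering loop: for pos, temp in enumerate(items):
After iteration 1: pos = 0, temp = 23, found_at = -1
After iteration 2: pos = 1, temp = 10, found_at = 1
Loop ends.

Final answer: 1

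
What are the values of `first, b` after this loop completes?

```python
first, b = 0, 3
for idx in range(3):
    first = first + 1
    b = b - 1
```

Let's trace through this code step by step.

Initialize: first = 0
Initialize: b = 3
Entering loop: for idx in range(3):
After iteration 1: idx = 0, first = 1, b = 2
After iteration 2: idx = 1, first = 2, b = 1
After iteration 3: idx = 2, first = 3, b = 0
Loop ends.

Final answer: 3, 0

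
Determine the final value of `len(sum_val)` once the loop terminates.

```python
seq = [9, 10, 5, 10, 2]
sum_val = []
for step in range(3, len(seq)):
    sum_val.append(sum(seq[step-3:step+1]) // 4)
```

Let's trace through this code step by step.

Initialize: seq = [9, 10, 5, 10, 2]
Initialize: sum_val = []
Entering loop: for step in range(3, len(seq)):
After iteration 1: step = 3, sum_val = [8]
After iteration 2: step = 4, sum_val = [8, 6]
Loop ends.
len(sum_val) = 2

Final answer: 2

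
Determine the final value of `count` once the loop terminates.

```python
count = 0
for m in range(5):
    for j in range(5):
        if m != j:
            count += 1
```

Let's trace through this code step by step.

Initialize: count = 0
Entering loop: for m in range(5):
After iteration 1: m = 0, count = 4
After iteration 2: m = 1, count = 8
After iteration 3: m = 2, count = 12
After iteration 4: m = 3, count = 16
After iteration 5: m = 4, count = 20
Loop ends.

Final answer: 20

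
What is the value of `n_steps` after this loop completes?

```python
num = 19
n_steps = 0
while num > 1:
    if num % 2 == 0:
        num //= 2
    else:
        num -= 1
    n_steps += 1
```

Let's trace through this code step by step.

Initialize: num = 19
Initialize: n_steps = 0
Entering loop: while num > 1:
After iteration 1: num = 18, n_steps = 1
After iteration 2: num = 9, n_steps = 2
After iteration 3: num = 8, n_steps = 3
After iteration 4: num = 4, n_steps = 4
After iteration 5: num = 2, n_steps = 5
After iteration 6: num = 1, n_steps = 6
Loop ends.

Final answer: 6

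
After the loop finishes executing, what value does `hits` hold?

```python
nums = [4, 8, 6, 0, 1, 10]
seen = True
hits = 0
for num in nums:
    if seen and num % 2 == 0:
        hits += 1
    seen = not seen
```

Let's trace through this code step by step.

Initialize: nums = [4, 8, 6, 0, 1, 10]
Initialize: seen = True
Initialize: hits = 0
Entering loop: for num in nums:
After iteration 1: num = 4, seen = False, hits = 1
After iteration 2: num = 8, seen = True, hits = 1
After iteration 3: num = 6, seen = False, hits = 2
After iteration 4: num = 0, seen = True, hits = 2
After iteration 5: num = 1, seen = False, hits = 2
After iteration 6: num = 10, seen = True, hits = 2
Loop ends.

Final answer: 2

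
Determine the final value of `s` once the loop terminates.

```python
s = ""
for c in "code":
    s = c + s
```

Let's trace through this code step by step.

Initialize: s = ''
Entering loop: for c in "code":
After iteration 1: c = 'c', s = 'c'
After iteration 2: c = 'o', s = 'oc'
After iteration 3: c = 'd', s = 'doc'
After iteration 4: c = 'e', s = 'edoc'
Loop ends.

Final answer: 'edoc'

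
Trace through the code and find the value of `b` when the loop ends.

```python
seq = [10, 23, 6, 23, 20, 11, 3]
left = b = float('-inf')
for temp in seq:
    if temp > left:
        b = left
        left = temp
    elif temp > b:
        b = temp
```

Let's trace through this code step by step.

Initialize: seq = [10, 23, 6, 23, 20, 11, 3]
Initialize: left = -inf
Initialize: b = -inf
Entering loop: for temp in seq:
After iteration 1: temp = 10, left = 10, b = -inf
After iteration 2: temp = 23, left = 23, b = 10
After iteration 3: temp = 6, left = 23, b = 10
After iteration 4: temp = 23, left = 23, b = 23
After iteration 5: temp = 20, left = 23, b = 23
After iteration 6: temp = 11, left = 23, b = 23
After iteration 7: temp = 3, left = 23, b = 23
Loop ends.

Final answer: 23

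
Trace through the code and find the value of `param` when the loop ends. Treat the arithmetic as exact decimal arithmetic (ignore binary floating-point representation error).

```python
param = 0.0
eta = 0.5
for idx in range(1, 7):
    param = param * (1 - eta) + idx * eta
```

Let's trace through this code step by step.

Initialize: param = 0.0
Initialize: eta = 0.5
Entering loop: for idx in range(1, 7):
After iteration 1: idx = 1, param = 0.5
After iteration 2: idx = 2, param = 1.25
After iteration 3: idx = 3, param = 2.125
After iteration 4: idx = 4, param = 3.0625
After iteration 5: idx = 5, param = 4.03125
After iteration 6: idx = 6, param = 5.015625
Loop ends.

Final answer: 5.015625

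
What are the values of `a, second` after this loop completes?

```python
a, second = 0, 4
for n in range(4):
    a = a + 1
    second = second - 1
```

Let's trace through this code step by step.

Initialize: a = 0
Initialize: second = 4
Entering loop: for n in range(4):
After iteration 1: n = 0, a = 1, second = 3
After iteration 2: n = 1, a = 2, second = 2
After iteration 3: n = 2, a = 3, second = 1
After iteration 4: n = 3, a = 4, second = 0
Loop ends.

Final answer: 4, 0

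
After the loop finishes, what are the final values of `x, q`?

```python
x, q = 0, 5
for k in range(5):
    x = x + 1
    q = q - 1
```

Let's trace through this code step by step.

Initialize: x = 0
Initialize: q = 5
Entering loop: for k in range(5):
After iteration 1: k = 0, x = 1, q = 4
After iteration 2: k = 1, x = 2, q = 3
After iteration 3: k = 2, x = 3, q = 2
After iteration 4: k = 3, x = 4, q = 1
After iteration 5: k = 4, x = 5, q = 0
Loop ends.

Final answer: 5, 0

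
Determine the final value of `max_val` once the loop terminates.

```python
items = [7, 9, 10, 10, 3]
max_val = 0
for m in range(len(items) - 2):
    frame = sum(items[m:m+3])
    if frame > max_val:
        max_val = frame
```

Let's trace through this code step by step.

Initialize: items = [7, 9, 10, 10, 3]
Initialize: max_val = 0
Entering loop: for m in range(len(items) - 2):
After iteration 1: m = 0, max_val = 26, frame = 26
After iteration 2: m = 1, max_val = 29, frame = 29
After iteration 3: m = 2, max_val = 29, frame = 23
Loop ends.

Final answer: 29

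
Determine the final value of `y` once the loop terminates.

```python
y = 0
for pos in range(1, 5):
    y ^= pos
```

Let's trace through this code step by step.

Initialize: y = 0
Entering loop: for pos in range(1, 5):
After iteration 1: pos = 1, y = 1
After iteration 2: pos = 2, y = 3
After iteration 3: pos = 3, y = 0
After iteration 4: pos = 4, y = 4
Loop ends.

Final answer: 4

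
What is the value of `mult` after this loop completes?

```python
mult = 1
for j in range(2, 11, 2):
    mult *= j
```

Let's trace through this code step by step.

Initialize: mult = 1
Entering loop: for j in range(2, 11, 2):
After iteration 1: j = 2, mult = 2
After iteration 2: j = 4, mult = 8
After iteration 3: j = 6, mult = 48
After iteration 4: j = 8, mult = 384
After iteration 5: j = 10, mult = 3840
Loop ends.

Final answer: 3840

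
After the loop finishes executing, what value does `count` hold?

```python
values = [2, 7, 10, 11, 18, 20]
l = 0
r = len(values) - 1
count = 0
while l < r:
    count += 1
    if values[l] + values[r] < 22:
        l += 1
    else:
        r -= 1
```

Let's trace through this code step by step.

Initialize: values = [2, 7, 10, 11, 18, 20]
Initialize: l = 0
Initialize: r = 5
Initialize: count = 0
Entering loop: while l < r:
After iteration 1: l = 0, r = 4, count = 1
After iteration 2: l = 1, r = 4, count = 2
After iteration 3: l = 1, r = 3, count = 3
After iteration 4: l = 2, r = 3, count = 4
After iteration 5: l = 3, r = 3, count = 5
Loop ends.

Final answer: 5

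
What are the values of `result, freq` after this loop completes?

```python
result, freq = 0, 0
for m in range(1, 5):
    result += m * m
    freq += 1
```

Let's trace through this code step by step.

Initialize: result = 0
Initialize: freq = 0
Entering loop: for m in range(1, 5):
After iteration 1: m = 1, result = 1, freq = 1
After iteration 2: m = 2, result = 5, freq = 2
After iteration 3: m = 3, result = 14, freq = 3
After iteration 4: m = 4, result = 30, freq = 4
Loop ends.

Final answer: 30, 4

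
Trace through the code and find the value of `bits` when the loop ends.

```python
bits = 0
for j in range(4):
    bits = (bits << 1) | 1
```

Let's trace through this code step by step.

Initialize: bits = 0
Entering loop: for j in range(4):
After iteration 1: j = 0, bits = 1
After iteration 2: j = 1, bits = 3
After iteration 3: j = 2, bits = 7
After iteration 4: j = 3, bits = 15
Loop ends.

Final answer: 15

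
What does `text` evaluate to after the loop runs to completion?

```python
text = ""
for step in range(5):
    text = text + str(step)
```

Let's trace through this code step by step.

Initialize: text = ''
Entering loop: for step in range(5):
After iteration 1: step = 0, text = '0'
After iteration 2: step = 1, text = '01'
After iteration 3: step = 2, text = '012'
After iteration 4: step = 3, text = '0123'
After iteration 5: step = 4, text = '01234'
Loop ends.

Final answer: '01234'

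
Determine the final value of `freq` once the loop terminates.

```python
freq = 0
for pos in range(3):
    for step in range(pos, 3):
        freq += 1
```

Let's trace through this code step by step.

Initialize: freq = 0
Entering loop: for pos in range(3):
After iteration 1: pos = 0, freq = 3
After iteration 2: pos = 1, freq = 5
After iteration 3: pos = 2, freq = 6
Loop ends.

Final answer: 6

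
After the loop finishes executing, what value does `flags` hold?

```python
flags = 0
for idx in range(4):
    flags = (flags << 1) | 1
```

Let's trace through this code step by step.

Initialize: flags = 0
Entering loop: for idx in range(4):
After iteration 1: idx = 0, flags = 1
After iteration 2: idx = 1, flags = 3
After iteration 3: idx = 2, flags = 7
After iteration 4: idx = 3, flags = 15
Loop ends.

Final answer: 15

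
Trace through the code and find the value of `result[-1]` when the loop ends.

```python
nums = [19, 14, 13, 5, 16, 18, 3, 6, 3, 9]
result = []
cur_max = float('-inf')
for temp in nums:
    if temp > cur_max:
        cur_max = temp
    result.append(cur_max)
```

Let's trace through this code step by step.

Initialize: nums = [19, 14, 13, 5, 16, 18, 3, 6, 3, 9]
Initialize: result = []
Initialize: cur_max = -inf
Entering loop: for temp in nums:
After iteration 1: temp = 19, result = [19], cur_max = 19
After iteration 2: temp = 14, result = [19, 19], cur_max = 19
After iteration 3: temp = 13, result = [19, 19, 19], cur_max = 19
After iteration 4: temp = 5, result = [19, 19, 19, 19], cur_max = 19
After iteration 5: temp = 16, result = [19, 19, 19, 19, 19], cur_max = 19
After iteration 6: temp = 18, result = [19, 19, 19, 19, 19, 19], cur_max = 19
After iteration 7: temp = 3, result = [19, 19, 19, 19, 19, 19, 19], cur_max = 19
After iteration 8: temp = 6, result = [19, 19, 19, 19, 19, 19, 19, 19], cur_max = 19
After iteration 9: temp = 3, result = [19, 19, 19, 19, 19, 19, 19, 19, 19], cur_max = 19
After iteration 10: temp = 9, result = [19, 19, 19, 19, 19, 19, 19, 19, 19, 19], cur_max = 19
Loop ends.
result[-1] = 19

Final answer: 19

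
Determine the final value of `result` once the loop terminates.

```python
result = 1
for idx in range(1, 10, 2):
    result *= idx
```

Let's trace through this code step by step.

Initialize: result = 1
Entering loop: for idx in range(1, 10, 2):
After iteration 1: idx = 1, result = 1
After iteration 2: idx = 3, result = 3
After iteration 3: idx = 5, result = 15
After iteration 4: idx = 7, result = 105
After iteration 5: idx = 9, result = 945
Loop ends.

Final answer: 945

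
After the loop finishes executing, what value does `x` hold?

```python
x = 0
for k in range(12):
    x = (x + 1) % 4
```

Let's trace through this code step by step.

Initialize: x = 0
Entering loop: for k in range(12):
After iteration 1: k = 0, x = 1
After iteration 2: k = 1, x = 2
After iteration 3: k = 2, x = 3
After iteration 4: k = 3, x = 0
After iteration 5: k = 4, x = 1
After iteration 6: k = 5, x = 2
After iteration 7: k = 6, x = 3
After iteration 8: k = 7, x = 0
After iteration 9: k = 8, x = 1
After iteration 10: k = 9, x = 2
After iteration 11: k = 10, x = 3
After iteration 12: k = 11, x = 0
Loop ends.

Final answer: 0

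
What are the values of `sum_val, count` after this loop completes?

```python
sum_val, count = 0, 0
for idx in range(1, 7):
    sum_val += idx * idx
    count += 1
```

Let's trace through this code step by step.

Initialize: sum_val = 0
Initialize: count = 0
Entering loop: for idx in range(1, 7):
After iteration 1: idx = 1, sum_val = 1, count = 1
After iteration 2: idx = 2, sum_val = 5, count = 2
After iteration 3: idx = 3, sum_val = 14, count = 3
After iteration 4: idx = 4, sum_val = 30, count = 4
After iteration 5: idx = 5, sum_val = 55, count = 5
After iteration 6: idx = 6, sum_val = 91, count = 6
Loop ends.

Final answer: 91, 6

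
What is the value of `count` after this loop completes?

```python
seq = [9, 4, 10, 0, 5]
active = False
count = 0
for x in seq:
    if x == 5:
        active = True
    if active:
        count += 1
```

Let's trace through this code step by step.

Initialize: seq = [9, 4, 10, 0, 5]
Initialize: active = False
Initialize: count = 0
Entering loop: for x in seq:
After iteration 1: x = 9, active = False, count = 0
After iteration 2: x = 4, active = False, count = 0
After iteration 3: x = 10, active = False, count = 0
After iteration 4: x = 0, active = False, count = 0
After iteration 5: x = 5, active = True, count = 1
Loop ends.

Final answer: 1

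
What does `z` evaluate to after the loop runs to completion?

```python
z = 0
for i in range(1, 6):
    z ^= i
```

Let's trace through this code step by step.

Initialize: z = 0
Entering loop: for i in range(1, 6):
After iteration 1: i = 1, z = 1
After iteration 2: i = 2, z = 3
After iteration 3: i = 3, z = 0
After iteration 4: i = 4, z = 4
After iteration 5: i = 5, z = 1
Loop ends.

Final answer: 1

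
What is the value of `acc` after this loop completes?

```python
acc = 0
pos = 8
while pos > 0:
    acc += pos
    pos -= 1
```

Let's trace through this code step by step.

Initialize: acc = 0
Initialize: pos = 8
Entering loop: while pos > 0:
After iteration 1: acc = 8, pos = 7
After iteration 2: acc = 15, pos = 6
After iteration 3: acc = 21, pos = 5
After iteration 4: acc = 26, pos = 4
After iteration 5: acc = 30, pos = 3
After iteration 6: acc = 33, pos = 2
After iteration 7: acc = 35, pos = 1
After iteration 8: acc = 36, pos = 0
Loop ends.

Final answer: 36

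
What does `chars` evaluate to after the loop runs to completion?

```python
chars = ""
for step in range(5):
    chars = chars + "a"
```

Let's trace through this code step by step.

Initialize: chars = ''
Entering loop: for step in range(5):
After iteration 1: step = 0, chars = 'a'
After iteration 2: step = 1, chars = 'aa'
After iteration 3: step = 2, chars = 'aaa'
After iteration 4: step = 3, chars = 'aaaa'
After iteration 5: step = 4, chars = 'aaaaa'
Loop ends.

Final answer: 'aaaaa'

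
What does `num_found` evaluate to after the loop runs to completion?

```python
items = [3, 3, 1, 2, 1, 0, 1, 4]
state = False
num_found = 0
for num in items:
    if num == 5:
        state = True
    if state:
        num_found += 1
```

Let's trace through this code step by step.

Initialize: items = [3, 3, 1, 2, 1, 0, 1, 4]
Initialize: state = False
Initialize: num_found = 0
Entering loop: for num in items:
After iteration 1: num = 3, num_found = 0
After iteration 2: num = 3, num_found = 0
After iteration 3: num = 1, num_found = 0
After iteration 4: num = 2, num_found = 0
After iteration 5: num = 1, num_found = 0
After iteration 6: num = 0, num_found = 0
After iteration 7: num = 1, num_found = 0
After iteration 8: num = 4, num_found = 0
Loop ends.

Final answer: 0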